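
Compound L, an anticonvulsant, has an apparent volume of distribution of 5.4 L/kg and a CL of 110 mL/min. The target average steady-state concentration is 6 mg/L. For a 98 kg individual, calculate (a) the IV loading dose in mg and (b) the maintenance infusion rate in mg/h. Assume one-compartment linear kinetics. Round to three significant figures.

(a) 3180 mg; (b) 39.6 mg/h

Vd = 5.4 L/kg × 98 kg = 529.2 L
Loading: fill Vd to C_target → 529.2 L × 6 mg/L = 3175 mg
CL = 110 mL/min = 110 × 0.06 = 6.600 L/h
Infusion rate = 6.600 L/h × 6 mg/L = 39.60 mg/h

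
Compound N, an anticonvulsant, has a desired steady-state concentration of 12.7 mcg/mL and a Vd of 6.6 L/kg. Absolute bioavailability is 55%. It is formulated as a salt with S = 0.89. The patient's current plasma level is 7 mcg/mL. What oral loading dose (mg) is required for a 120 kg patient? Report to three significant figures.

9220 mg

Total Vd = 6.6 × 120 = 792.0 L
The loading dose fills Vd to the target concentration.
Concentration deficit ΔC = 12.7 − 7 = 5.700 mg/L
LD = Vd × ΔC / F / S = 792.0 × 5.700 / 0.55 / 0.89 = 9222 mg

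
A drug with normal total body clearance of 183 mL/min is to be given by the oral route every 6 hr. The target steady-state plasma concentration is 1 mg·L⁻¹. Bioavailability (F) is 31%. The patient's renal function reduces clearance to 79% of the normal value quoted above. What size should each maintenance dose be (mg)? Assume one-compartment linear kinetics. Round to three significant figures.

CL = 183 mL/min = 183 × 0.06 = 10.98 L/h
Patient clearance = 0.79 × 10.98 = 8.674 L/h
D = CL × Css × τ / F = 8.674 × 1 × 6 / 0.31 = 167.9 mg

168 mg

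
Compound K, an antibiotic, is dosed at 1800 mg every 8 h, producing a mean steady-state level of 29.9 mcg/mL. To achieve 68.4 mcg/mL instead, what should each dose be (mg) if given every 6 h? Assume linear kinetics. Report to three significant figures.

With linear kinetics, Css is proportional to dose rate (D/τ) at fixed clearance.
D₂ = D₁ × (Css,target / Css,current) × (τ₂/τ₁) = 1800 × (68.4/29.9) × (6/8) = 3088 mg

3090 mg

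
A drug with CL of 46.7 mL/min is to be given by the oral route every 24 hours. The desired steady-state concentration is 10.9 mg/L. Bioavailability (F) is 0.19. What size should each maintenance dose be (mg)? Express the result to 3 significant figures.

Convert clearance: 46.7 mL/min × 60 min/h ÷ 1000 mL/L = 2.802 L/h
D = CL × Css × τ / F = 2.802 × 10.9 × 24 / 0.19 = 3858 mg

3860 mg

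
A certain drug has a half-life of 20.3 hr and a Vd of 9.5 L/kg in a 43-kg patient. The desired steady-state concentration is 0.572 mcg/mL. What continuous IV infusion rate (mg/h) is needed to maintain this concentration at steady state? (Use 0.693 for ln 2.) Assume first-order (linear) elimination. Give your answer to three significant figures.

7.98 mg/h

Vd(total) = 43 kg × 9.5 L/kg = 408.5 L
CL = ln 2 · Vd / t½ = 0.693 × 408.5 / 20.3 = 13.95 L/h
Infusion rate = CL × Css = 13.95 × 0.572 = 7.979 mg/h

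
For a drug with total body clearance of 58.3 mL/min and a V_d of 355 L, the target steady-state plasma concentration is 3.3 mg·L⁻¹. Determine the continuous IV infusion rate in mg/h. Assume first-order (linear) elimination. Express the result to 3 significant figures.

CL = 58.3 mL/min = 58.3 × 0.06 = 3.498 L/h
Infusion rate = CL · Css = 3.498 L/h × 3.3 mg/L = 11.54 mg/h

11.5 mg/h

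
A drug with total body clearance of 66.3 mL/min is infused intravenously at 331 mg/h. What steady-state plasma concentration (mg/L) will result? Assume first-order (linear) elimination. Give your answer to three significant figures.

83.2 mg/L

Convert clearance: 66.3 mL/min × 60 min/h ÷ 1000 mL/L = 3.978 L/h
Css = rate / CL = 331 / 3.978 = 83.21 mg/L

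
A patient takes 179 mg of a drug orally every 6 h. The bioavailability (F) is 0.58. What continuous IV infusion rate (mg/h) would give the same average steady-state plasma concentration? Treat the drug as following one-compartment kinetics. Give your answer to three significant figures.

Equivalent systemic input: infusion rate = F·D/τ.
Rate = 0.58 × 179 / 6 = 17.30 mg/h

17.3 mg/h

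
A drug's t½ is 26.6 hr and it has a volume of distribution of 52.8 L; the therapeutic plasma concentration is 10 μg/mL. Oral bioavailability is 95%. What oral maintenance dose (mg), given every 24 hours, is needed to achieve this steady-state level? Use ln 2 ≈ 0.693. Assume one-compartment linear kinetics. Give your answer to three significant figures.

CL = ln 2 · Vd / t½ = 0.693 × 52.80 / 26.6 = 1.376 L/h
D = CL × Css × τ / F = 1.376 × 10 × 24 / 0.95 = 347.6 mg

348 mg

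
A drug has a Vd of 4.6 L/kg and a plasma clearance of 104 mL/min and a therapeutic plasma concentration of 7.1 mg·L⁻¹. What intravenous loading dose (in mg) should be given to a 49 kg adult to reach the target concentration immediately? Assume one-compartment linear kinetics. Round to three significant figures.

Vd = 4.6 L/kg × 49 kg = 225.4 L
LD = Vd × C = 225.4 × 7.100 = 1600 mg

1600 mg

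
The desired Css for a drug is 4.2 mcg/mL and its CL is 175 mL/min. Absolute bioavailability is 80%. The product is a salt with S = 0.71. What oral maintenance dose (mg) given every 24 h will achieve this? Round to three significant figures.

CL = 175 mL/min = 175 × 0.06 = 10.50 L/h
D = CL × Css × τ / F / S = 10.50 × 4.2 × 24 / 0.8 / 0.71 = 1863 mg

1860 mg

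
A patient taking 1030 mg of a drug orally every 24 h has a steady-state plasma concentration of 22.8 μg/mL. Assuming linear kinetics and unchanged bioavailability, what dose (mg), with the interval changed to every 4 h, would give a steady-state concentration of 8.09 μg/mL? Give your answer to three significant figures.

For first-order elimination, Css ∝ F·D/(CL·τ); F and CL are unchanged, so Css ∝ D/τ.
D₂ = D₁ × (Css,target / Css,current) × (τ₂/τ₁) = 1030 × (8.09/22.8) × (4/24) = 60.91 mg

60.9 mg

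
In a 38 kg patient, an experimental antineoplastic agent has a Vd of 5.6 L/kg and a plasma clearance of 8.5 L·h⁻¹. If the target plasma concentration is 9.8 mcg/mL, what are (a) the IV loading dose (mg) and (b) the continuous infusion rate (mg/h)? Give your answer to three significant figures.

(a) 2090 mg; (b) 83.3 mg/h

Vd = 5.6 L/kg × 38 kg = 212.8 L
Loading: fill Vd to C_target → 212.8 L × 9.8 mg/L = 2085 mg
Maintenance: replace elimination → rate = CL × Css = 8.500 × 9.8 = 83.30 mg/h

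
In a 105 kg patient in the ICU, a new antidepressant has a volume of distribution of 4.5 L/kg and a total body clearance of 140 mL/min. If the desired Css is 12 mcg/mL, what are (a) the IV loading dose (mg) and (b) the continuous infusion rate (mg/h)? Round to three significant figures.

Total Vd = 4.5 × 105 = 472.5 L
Loading dose = Vd × C = 472.5 × 12 = 5670 mg
Convert clearance: 140 mL/min × 60 min/h ÷ 1000 mL/L = 8.400 L/h
Maintenance: replace elimination → rate = CL × Css = 8.400 × 12 = 100.8 mg/h

(a) 5670 mg; (b) 101 mg/h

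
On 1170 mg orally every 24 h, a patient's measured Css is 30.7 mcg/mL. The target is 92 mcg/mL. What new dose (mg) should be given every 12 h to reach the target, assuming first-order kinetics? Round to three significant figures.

1750 mg

With linear kinetics, Css is proportional to dose rate (D/τ) at fixed clearance.
D₂ = D₁ × (Css,target / Css,current) × (τ₂/τ₁) = 1170 × (92/30.7) × (12/24) = 1753 mg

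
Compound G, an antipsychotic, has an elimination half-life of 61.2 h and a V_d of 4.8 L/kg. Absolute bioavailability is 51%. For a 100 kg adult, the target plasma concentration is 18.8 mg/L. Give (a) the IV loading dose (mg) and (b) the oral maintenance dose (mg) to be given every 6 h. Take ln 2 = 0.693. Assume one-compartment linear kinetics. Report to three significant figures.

Vd(total) = 100 kg × 4.8 L/kg = 480.0 L
LD = Vd × C = 480.0 × 18.8 = 9024 mg
CL = 0.693 × Vd / t½ = 0.693 × 480.0 / 61.2 = 5.435 L/h
D = CL × Css × τ / F = 5.435 × 18.8 × 6 / 0.51 = 1202 mg

(a) 9020 mg; (b) 1200 mg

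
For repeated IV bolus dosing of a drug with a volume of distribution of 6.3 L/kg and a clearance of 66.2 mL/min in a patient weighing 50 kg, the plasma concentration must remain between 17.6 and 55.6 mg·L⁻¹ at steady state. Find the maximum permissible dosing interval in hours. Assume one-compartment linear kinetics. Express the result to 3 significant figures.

Vd = 6.3 L/kg × 50 kg = 315.0 L
CL = 66.2 mL/min = 66.2 × 0.06 = 3.972 L/h
k = CL / Vd = 3.972 / 315.0 = 0.01261 h⁻¹
Between IV bolus doses, concentration decays as C = C₀·e^(−kτ), so C_peak/C_trough = e^(kτ).
τ_max = ln(C_peak/C_trough) / k = ln(55.6/17.6) / 0.01261 = 1.150 / 0.01261 = 91.20 h

91.2 h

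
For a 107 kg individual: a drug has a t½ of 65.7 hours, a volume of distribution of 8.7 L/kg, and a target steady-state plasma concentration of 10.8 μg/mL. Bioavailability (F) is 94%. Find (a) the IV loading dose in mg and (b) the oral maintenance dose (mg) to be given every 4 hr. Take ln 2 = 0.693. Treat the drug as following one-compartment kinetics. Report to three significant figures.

Vd(total) = 107 kg × 8.7 L/kg = 930.9 L
LD = Vd × C = 930.9 × 10.8 = 10050 mg
CL = 0.693 × Vd / t½ = 0.693 × 930.9 / 65.7 = 9.819 L/h
D = CL × Css × τ / F = 9.819 × 10.8 × 4 / 0.94 = 451.3 mg

(a) 10100 mg; (b) 451 mg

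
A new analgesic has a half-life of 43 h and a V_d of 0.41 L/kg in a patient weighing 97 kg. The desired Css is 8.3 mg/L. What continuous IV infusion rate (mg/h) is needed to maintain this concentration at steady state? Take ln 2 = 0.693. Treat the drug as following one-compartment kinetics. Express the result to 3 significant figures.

5.32 mg/h

Total Vd = 0.41 × 97 = 39.77 L
CL = 0.693 × Vd / t½ = 0.693 × 39.77 / 43 = 0.6409 L/h
Infusion rate = CL × Css = 0.6409 × 8.3 = 5.319 mg/h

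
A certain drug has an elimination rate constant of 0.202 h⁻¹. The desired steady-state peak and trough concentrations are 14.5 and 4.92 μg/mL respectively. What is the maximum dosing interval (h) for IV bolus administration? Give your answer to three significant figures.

Between IV bolus doses, concentration decays as C = C₀·e^(−kτ), so C_peak/C_trough = e^(kτ).
τ_max = ln(C_peak/C_trough) / k = ln(14.5/4.92) / 0.2020 = 1.081 / 0.2020 = 5.351 h

5.35 h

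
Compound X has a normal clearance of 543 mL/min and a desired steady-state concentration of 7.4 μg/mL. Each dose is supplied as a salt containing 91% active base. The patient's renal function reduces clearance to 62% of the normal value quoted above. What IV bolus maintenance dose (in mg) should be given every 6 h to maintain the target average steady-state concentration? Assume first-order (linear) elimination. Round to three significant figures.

986 mg

CL = 543 mL/min = 543 × 0.06 = 32.58 L/h
Patient clearance = 0.62 × 32.58 = 20.20 L/h
D = CL × Css × τ / S = 20.20 × 7.4 × 6 / 0.91 = 985.6 mg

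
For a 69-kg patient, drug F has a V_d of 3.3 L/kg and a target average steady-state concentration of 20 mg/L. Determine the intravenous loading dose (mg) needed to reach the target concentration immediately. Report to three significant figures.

4550 mg

Total Vd = 3.3 × 69 = 227.7 L
LD = Vd × C = 227.7 × 20.00 = 4554 mg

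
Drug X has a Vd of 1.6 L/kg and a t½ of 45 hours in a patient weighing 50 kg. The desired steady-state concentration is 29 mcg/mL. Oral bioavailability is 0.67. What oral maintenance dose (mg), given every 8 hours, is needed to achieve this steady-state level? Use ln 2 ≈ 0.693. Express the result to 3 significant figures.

Vd(total) = 50 kg × 1.6 L/kg = 80.00 L
CL = 0.693 × Vd / t½ = 0.693 × 80.00 / 45 = 1.232 L/h
D = CL × Css × τ / F = 1.232 × 29 × 8 / 0.67 = 426.6 mg

427 mg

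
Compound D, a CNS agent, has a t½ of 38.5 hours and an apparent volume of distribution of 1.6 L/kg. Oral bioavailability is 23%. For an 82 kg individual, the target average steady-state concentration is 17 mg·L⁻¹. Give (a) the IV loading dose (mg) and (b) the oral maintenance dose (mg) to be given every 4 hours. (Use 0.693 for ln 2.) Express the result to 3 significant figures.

Vd = 1.6 L/kg × 82 kg = 131.2 L
LD = Vd × C = 131.2 × 17 = 2230 mg
CL = 0.693 × Vd / t½ = 0.693 × 131.2 / 38.5 = 2.362 L/h
D = CL × Css × τ / F = 2.362 × 17 × 4 / 0.23 = 698.3 mg

(a) 2230 mg; (b) 698 mg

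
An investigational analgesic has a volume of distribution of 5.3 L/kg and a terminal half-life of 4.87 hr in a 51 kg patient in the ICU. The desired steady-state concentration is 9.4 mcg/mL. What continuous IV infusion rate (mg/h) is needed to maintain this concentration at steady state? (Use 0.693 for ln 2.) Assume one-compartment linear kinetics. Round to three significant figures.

362 mg/h

Vd = 5.3 L/kg × 51 kg = 270.3 L
CL = ln 2 · Vd / t½ = 0.693 × 270.3 / 4.87 = 38.46 L/h
Infusion rate = CL × Css = 38.46 × 9.4 = 361.5 mg/h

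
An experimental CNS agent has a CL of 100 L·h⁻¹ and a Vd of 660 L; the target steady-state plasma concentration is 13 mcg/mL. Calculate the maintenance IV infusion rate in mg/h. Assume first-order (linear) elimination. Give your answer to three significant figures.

1300 mg/h

Rate = CL × Css = 100.0 × 13 = 1300 mg/h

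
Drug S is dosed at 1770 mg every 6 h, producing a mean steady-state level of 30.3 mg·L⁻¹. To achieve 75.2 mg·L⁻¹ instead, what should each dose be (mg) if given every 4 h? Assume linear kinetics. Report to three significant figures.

2930 mg

With linear kinetics, Css is proportional to dose rate (D/τ) at fixed clearance.
D₂ = D₁ × (Css,target / Css,current) × (τ₂/τ₁) = 1770 × (75.2/30.3) × (4/6) = 2929 mg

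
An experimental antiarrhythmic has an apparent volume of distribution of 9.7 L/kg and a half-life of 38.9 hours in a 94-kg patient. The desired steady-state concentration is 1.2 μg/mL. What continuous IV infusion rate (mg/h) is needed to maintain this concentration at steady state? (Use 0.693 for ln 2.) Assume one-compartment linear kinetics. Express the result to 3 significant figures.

19.5 mg/h

Total Vd = 9.7 × 94 = 911.8 L
k = 0.693/38.9 = 0.01781 h⁻¹, so CL = k·Vd = 0.01781 × 911.8 = 16.24 L/h
Infusion rate = CL × Css = 16.24 × 1.2 = 19.49 mg/h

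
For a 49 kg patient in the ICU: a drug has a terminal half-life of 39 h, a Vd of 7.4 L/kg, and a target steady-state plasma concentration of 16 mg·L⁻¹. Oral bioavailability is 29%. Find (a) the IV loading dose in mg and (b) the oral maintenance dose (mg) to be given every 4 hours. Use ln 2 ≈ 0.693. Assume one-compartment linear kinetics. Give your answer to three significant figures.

(a) 5800 mg; (b) 1420 mg

Vd = 7.4 L/kg × 49 kg = 362.6 L
LD = Vd × C = 362.6 × 16 = 5802 mg
CL = 0.693 × Vd / t½ = 0.693 × 362.6 / 39 = 6.443 L/h
D = CL × Css × τ / F = 6.443 × 16 × 4 / 0.29 = 1422 mg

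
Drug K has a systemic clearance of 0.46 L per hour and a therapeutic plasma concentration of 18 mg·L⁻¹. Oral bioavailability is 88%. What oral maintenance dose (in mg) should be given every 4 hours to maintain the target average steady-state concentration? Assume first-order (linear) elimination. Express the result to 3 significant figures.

At steady state, dose per interval replaces the amount cleared in that interval: F·D/τ = CL·Css.
D = CL × Css × τ / F = 0.4600 × 18 × 4 / 0.88 = 37.64 mg

37.6 mg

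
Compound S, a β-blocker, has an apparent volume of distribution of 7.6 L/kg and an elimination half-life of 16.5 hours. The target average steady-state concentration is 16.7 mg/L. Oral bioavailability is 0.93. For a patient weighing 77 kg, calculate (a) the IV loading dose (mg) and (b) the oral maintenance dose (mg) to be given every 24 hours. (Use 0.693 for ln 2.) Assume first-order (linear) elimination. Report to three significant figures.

(a) 9770 mg; (b) 10600 mg

Vd = 7.6 L/kg × 77 kg = 585.2 L
LD = Vd × C = 585.2 × 16.7 = 9773 mg
CL = 0.693 × Vd / t½ = 0.693 × 585.2 / 16.5 = 24.58 L/h
D = CL × Css × τ / F = 24.58 × 16.7 × 24 / 0.93 = 10590 mg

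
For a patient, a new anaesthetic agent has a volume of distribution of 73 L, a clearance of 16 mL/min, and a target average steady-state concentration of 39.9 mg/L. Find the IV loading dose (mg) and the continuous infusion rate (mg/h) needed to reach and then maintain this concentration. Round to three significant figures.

(a) 2910 mg; (b) 38.3 mg/h

LD = Vd · C_target = 73.00 × 39.9 = 2913 mg
CL = 16 mL/min × 60/1000 = 0.9600 L/h
Infusion rate = 0.9600 L/h × 39.9 mg/L = 38.30 mg/h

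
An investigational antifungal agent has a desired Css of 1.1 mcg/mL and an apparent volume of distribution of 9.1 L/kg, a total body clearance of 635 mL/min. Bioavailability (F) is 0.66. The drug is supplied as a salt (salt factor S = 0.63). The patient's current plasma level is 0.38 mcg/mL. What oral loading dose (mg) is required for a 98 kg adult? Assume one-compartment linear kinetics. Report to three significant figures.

Vd(total) = 98 kg × 9.1 L/kg = 891.8 L
Concentration deficit ΔC = 1.1 − 0.38 = 0.7200 mg/L
LD = Vd × ΔC / F / S = 891.8 × 0.7200 / 0.66 / 0.63 = 1544 mg

1540 mg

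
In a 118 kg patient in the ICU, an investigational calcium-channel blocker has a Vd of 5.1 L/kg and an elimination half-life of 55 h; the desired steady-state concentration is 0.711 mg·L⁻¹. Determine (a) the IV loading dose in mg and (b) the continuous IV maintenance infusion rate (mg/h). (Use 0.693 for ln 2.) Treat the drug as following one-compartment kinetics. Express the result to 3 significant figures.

Total Vd = 5.1 × 118 = 601.8 L
LD = Vd × C = 601.8 × 0.711 = 427.9 mg
CL = 0.693 × Vd / t½ = 0.693 × 601.8 / 55 = 7.583 L/h
Infusion rate = CL × Css = 7.583 × 0.711 = 5.392 mg/h

(a) 428 mg; (b) 5.39 mg/h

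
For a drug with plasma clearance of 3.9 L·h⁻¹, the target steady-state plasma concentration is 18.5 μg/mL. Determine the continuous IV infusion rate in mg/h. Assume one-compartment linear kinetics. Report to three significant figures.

72.2 mg/h

At steady state, infusion rate equals elimination rate: rate in = CL × Css.
R₀ = 3.900 × 18.5 = 72.15 mg/h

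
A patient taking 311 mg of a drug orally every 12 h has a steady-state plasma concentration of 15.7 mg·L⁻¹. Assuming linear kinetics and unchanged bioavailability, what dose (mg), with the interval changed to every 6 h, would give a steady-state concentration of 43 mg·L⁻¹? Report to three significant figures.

426 mg

For first-order elimination, Css ∝ F·D/(CL·τ); F and CL are unchanged, so Css ∝ D/τ.
D₂ = D₁ × (Css,target / Css,current) × (τ₂/τ₁) = 311 × (43/15.7) × (6/12) = 425.9 mg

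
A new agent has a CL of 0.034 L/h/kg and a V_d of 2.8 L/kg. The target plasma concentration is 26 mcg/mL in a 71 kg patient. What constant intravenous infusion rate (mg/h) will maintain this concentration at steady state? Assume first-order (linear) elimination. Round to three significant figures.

CL = 0.034 L/h/kg × 71 kg = 2.414 L/h
At steady state, infusion rate equals elimination rate: rate in = CL × Css.
Rate = CL × Css = 2.414 × 26 = 62.76 mg/h

62.8 mg/h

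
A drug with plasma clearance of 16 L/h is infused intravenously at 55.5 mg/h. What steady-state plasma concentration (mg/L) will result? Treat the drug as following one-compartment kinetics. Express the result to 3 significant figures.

Css = rate / CL = 55.5 / 16.00 = 3.469 mg/L

3.47 mg/L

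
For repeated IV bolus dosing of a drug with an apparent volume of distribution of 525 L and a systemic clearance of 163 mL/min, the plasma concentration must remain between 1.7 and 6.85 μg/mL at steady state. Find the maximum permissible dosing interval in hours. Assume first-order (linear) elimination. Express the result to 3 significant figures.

74.8 h

CL = 163 mL/min = 163 × 0.06 = 9.780 L/h
k = CL / Vd = 9.780 / 525.0 = 0.01863 h⁻¹
Between IV bolus doses, concentration decays as C = C₀·e^(−kτ), so C_peak/C_trough = e^(kτ).
τ_max = ln(C_peak/C_trough) / k = ln(6.85/1.7) / 0.01863 = 1.394 / 0.01863 = 74.83 h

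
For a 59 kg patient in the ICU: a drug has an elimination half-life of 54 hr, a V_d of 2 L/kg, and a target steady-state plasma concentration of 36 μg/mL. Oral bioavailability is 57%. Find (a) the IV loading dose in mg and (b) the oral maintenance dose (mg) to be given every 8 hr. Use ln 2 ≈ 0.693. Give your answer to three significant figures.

Vd(total) = 59 kg × 2 L/kg = 118.0 L
LD = Vd × C = 118.0 × 36 = 4248 mg
CL = 0.693 × Vd / t½ = 0.693 × 118.0 / 54 = 1.514 L/h
D = CL × Css × τ / F = 1.514 × 36 × 8 / 0.57 = 765.0 mg

(a) 4250 mg; (b) 765 mg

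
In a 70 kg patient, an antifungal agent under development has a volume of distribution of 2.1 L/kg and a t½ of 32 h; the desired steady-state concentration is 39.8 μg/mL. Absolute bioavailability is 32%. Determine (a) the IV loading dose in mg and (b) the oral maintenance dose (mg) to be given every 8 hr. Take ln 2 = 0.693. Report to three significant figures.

(a) 5850 mg; (b) 3170 mg

Vd = 2.1 L/kg × 70 kg = 147.0 L
LD = Vd × C = 147.0 × 39.8 = 5851 mg
CL = 0.693 × Vd / t½ = 0.693 × 147.0 / 32 = 3.183 L/h
D = CL × Css × τ / F = 3.183 × 39.8 × 8 / 0.32 = 3167 mg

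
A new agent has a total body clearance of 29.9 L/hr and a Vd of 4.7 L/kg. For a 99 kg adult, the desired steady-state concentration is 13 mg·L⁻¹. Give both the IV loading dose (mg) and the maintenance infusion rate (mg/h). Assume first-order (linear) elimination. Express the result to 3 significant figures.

(a) 6050 mg; (b) 389 mg/h

Total Vd = 4.7 × 99 = 465.3 L
Loading dose = Vd × C = 465.3 × 13 = 6049 mg
Maintenance: replace elimination → rate = CL × Css = 29.90 × 13 = 388.7 mg/h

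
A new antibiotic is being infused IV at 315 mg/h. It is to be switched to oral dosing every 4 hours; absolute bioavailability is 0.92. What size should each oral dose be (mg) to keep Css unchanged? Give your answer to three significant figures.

To maintain the same Css, the systemic dosing rate must be unchanged: F·D/τ = infusion rate.
D = rate × τ / F = 315 × 4 / 0.92 = 1370 mg

1370 mg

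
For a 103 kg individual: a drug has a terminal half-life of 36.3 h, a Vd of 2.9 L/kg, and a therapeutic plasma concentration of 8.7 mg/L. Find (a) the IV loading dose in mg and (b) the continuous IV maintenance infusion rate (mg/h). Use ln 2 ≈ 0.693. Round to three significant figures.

Total Vd = 2.9 × 103 = 298.7 L
LD = Vd × C = 298.7 × 8.7 = 2599 mg
CL = 0.693 × Vd / t½ = 0.693 × 298.7 / 36.3 = 5.702 L/h
Infusion rate = CL × Css = 5.702 × 8.7 = 49.61 mg/h

(a) 2600 mg; (b) 49.6 mg/h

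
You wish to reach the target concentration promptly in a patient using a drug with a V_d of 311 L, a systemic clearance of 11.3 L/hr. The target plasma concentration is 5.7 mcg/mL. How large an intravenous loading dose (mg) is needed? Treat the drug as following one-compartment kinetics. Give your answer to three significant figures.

1770 mg

LD = Vd × C = 311.0 × 5.700 = 1773 mg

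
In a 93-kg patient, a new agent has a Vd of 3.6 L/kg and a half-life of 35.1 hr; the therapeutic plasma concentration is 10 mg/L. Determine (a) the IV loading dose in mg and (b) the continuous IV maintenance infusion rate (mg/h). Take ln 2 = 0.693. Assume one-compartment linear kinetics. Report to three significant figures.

(a) 3350 mg; (b) 66.1 mg/h

Vd = 3.6 L/kg × 93 kg = 334.8 L
LD = Vd × C = 334.8 × 10 = 3348 mg
CL = 0.693 × Vd / t½ = 0.693 × 334.8 / 35.1 = 6.610 L/h
Infusion rate = CL × Css = 6.610 × 10 = 66.10 mg/h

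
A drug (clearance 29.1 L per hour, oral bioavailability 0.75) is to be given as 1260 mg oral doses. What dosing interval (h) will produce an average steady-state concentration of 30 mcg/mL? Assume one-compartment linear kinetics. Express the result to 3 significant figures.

F·D/τ = CL·Css → τ = F·D / (CL·Css).
τ = 0.75 × 1260 / (29.1 × 30) = 1.082 h

1.08 h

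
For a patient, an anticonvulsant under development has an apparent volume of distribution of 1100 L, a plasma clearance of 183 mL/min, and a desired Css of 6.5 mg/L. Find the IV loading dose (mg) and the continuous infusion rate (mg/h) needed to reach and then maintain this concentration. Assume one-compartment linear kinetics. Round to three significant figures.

Loading dose = Vd × C = 1100 × 6.5 = 7150 mg
Convert clearance: 183 mL/min × 60 min/h ÷ 1000 mL/L = 10.98 L/h
Maintenance: replace elimination → rate = CL × Css = 10.98 × 6.5 = 71.37 mg/h

(a) 7150 mg; (b) 71.4 mg/h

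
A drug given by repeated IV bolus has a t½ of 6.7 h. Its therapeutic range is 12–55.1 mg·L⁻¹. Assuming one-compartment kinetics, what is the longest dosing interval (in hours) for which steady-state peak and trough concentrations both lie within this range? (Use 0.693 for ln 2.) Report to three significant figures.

k = 0.693 / t½ = 0.693 / 6.7 = 0.1034 h⁻¹
Between IV bolus doses, concentration decays as C = C₀·e^(−kτ), so C_peak/C_trough = e^(kτ).
τ_max = ln(C_peak/C_trough) / k = ln(55.1/12) / 0.1034 = 1.524 / 0.1034 = 14.74 h

14.7 h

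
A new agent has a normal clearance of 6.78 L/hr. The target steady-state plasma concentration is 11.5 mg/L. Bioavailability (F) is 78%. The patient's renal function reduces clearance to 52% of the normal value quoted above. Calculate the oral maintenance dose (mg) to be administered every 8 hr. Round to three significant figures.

Patient clearance = 0.52 × 6.780 = 3.526 L/h
D = CL × Css × τ / F = 3.526 × 11.5 × 8 / 0.78 = 415.9 mg

416 mg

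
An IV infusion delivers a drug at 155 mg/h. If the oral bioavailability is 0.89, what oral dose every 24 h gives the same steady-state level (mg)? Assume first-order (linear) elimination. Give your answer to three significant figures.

4180 mg

To maintain the same Css, the systemic dosing rate must be unchanged: F·D/τ = infusion rate.
D = rate × τ / F = 155 × 24 / 0.89 = 4180 mg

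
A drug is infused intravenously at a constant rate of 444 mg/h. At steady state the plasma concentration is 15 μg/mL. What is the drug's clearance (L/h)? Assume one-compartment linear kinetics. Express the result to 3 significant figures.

29.6 L/h

At steady state, infusion rate = CL × Css, so CL = rate / Css.
CL = 444 / 15 = 29.60 L/h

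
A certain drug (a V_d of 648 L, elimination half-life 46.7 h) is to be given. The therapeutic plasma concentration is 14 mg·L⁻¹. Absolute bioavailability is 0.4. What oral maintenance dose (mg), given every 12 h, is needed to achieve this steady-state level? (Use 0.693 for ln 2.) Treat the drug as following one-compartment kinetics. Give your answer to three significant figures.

k = 0.693/46.7 = 0.01484 h⁻¹, so CL = k·Vd = 0.01484 × 648.0 = 9.616 L/h
D = CL × Css × τ / F = 9.616 × 14 × 12 / 0.4 = 4039 mg

4040 mg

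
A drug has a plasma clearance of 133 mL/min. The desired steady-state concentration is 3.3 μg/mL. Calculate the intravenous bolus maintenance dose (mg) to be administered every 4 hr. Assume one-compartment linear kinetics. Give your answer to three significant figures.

Convert clearance: 133 mL/min × 60 min/h ÷ 1000 mL/L = 7.980 L/h
D = CL × Css × τ = 7.980 × 3.3 × 4 = 105.3 mg

105 mg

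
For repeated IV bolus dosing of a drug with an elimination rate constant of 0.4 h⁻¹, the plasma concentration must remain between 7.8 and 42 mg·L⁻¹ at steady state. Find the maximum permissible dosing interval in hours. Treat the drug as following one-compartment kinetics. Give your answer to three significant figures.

Between IV bolus doses, concentration decays as C = C₀·e^(−kτ), so C_peak/C_trough = e^(kτ).
τ_max = ln(C_peak/C_trough) / k = ln(42/7.8) / 0.4000 = 1.684 / 0.4000 = 4.210 h

4.21 h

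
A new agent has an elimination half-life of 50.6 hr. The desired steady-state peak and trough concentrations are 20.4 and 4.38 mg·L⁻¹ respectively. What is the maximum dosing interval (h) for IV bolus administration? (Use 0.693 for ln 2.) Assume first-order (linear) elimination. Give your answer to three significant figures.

112 h

k = 0.693 / t½ = 0.693 / 50.6 = 0.01370 h⁻¹
Between IV bolus doses, concentration decays as C = C₀·e^(−kτ), so C_peak/C_trough = e^(kτ).
τ_max = ln(C_peak/C_trough) / k = ln(20.4/4.38) / 0.01370 = 1.538 / 0.01370 = 112.3 h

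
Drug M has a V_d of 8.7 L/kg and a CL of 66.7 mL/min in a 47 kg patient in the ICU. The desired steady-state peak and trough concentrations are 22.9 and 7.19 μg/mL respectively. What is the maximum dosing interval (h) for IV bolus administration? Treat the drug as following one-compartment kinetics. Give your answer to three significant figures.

118 h

Vd = 8.7 L/kg × 47 kg = 408.9 L
CL = 66.7 mL/min × 60/1000 = 4.002 L/h
k = CL / Vd = 4.002 / 408.9 = 0.009787 h⁻¹
Between IV bolus doses, concentration decays as C = C₀·e^(−kτ), so C_peak/C_trough = e^(kτ).
τ_max = ln(C_peak/C_trough) / k = ln(22.9/7.19) / 0.009787 = 1.158 / 0.009787 = 118.3 h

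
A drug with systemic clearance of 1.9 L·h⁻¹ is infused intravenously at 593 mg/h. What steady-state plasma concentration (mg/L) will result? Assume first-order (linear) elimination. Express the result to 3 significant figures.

Css = rate / CL = 593 / 1.900 = 312.1 mg/L

312 mg/L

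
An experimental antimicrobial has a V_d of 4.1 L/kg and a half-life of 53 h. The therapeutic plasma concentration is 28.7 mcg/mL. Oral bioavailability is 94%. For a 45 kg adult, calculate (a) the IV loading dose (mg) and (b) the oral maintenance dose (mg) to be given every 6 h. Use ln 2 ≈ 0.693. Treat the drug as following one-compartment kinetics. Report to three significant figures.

(a) 5300 mg; (b) 442 mg

Total Vd = 4.1 × 45 = 184.5 L
LD = Vd × C = 184.5 × 28.7 = 5295 mg
CL = 0.693 × Vd / t½ = 0.693 × 184.5 / 53 = 2.412 L/h
D = CL × Css × τ / F = 2.412 × 28.7 × 6 / 0.94 = 441.9 mg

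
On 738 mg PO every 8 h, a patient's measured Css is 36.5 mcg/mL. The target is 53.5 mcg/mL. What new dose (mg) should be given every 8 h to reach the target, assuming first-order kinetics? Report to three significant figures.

With linear kinetics, Css is proportional to dose rate (D/τ) at fixed clearance.
D₂ = D₁ × (Css,target / Css,current) = 738 × 53.5/36.5 = 1082 mg

1080 mg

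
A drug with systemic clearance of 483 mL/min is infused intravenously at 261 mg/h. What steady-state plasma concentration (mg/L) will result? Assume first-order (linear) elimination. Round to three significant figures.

CL = 483 mL/min = 483 × 0.06 = 28.98 L/h
Css = rate / CL = 261 / 28.98 = 9.006 mg/L

9.01 mg/L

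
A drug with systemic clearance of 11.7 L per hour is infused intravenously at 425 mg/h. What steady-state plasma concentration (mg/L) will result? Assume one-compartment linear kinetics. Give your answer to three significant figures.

36.3 mg/L

Css = rate / CL = 425 / 11.70 = 36.32 mg/L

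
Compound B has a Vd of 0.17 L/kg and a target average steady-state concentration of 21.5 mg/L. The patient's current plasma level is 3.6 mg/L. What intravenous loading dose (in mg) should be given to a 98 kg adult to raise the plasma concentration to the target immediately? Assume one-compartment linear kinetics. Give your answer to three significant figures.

298 mg

Total Vd = 0.17 × 98 = 16.66 L
Concentration deficit ΔC = 21.5 − 3.6 = 17.90 mg/L
LD = Vd × ΔC = 16.66 × 17.90 = 298.2 mg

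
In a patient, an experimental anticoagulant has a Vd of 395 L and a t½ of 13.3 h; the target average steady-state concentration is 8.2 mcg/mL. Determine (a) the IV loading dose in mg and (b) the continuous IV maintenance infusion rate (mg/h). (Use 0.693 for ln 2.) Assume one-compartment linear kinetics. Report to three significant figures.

LD = Vd × C = 395.0 × 8.2 = 3239 mg
CL = 0.693 × Vd / t½ = 0.693 × 395.0 / 13.3 = 20.58 L/h
Infusion rate = CL × Css = 20.58 × 8.2 = 168.8 mg/h

(a) 3240 mg; (b) 169 mg/h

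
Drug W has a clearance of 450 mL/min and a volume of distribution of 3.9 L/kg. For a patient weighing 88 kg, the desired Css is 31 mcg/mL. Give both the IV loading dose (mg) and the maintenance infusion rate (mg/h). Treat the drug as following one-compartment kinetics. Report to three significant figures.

Vd(total) = 88 kg × 3.9 L/kg = 343.2 L
Loading dose = Vd × C = 343.2 × 31 = 10640 mg
CL = 450 mL/min × 60/1000 = 27.00 L/h
Infusion rate = 27.00 L/h × 31 mg/L = 837.0 mg/h

(a) 10600 mg; (b) 837 mg/h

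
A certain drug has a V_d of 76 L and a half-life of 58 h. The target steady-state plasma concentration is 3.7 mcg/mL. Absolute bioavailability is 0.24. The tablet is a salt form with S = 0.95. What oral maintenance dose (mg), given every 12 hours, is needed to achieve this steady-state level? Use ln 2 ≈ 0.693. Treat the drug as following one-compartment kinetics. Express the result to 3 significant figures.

177 mg

k = 0.693/58 = 0.01195 h⁻¹, so CL = k·Vd = 0.01195 × 76.00 = 0.9082 L/h
D = CL × Css × τ / F / S = 0.9082 × 3.7 × 12 / 0.24 / 0.95 = 176.9 mg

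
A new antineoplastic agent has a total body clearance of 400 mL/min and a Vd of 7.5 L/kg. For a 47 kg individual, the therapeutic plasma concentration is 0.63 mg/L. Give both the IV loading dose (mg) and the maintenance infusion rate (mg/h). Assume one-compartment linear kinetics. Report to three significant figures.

Vd(total) = 47 kg × 7.5 L/kg = 352.5 L
Loading: fill Vd to C_target → 352.5 L × 0.63 mg/L = 222.1 mg
CL = 400 mL/min × 60/1000 = 24.00 L/h
Maintenance infusion rate = CL × Css = 24.00 × 0.63 = 15.12 mg/h

(a) 222 mg; (b) 15.1 mg/h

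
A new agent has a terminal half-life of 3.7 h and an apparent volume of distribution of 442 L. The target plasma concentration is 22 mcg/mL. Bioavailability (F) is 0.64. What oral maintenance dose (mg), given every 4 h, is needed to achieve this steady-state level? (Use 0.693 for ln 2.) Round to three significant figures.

11400 mg

k = 0.693/3.7 = 0.1873 h⁻¹, so CL = k·Vd = 0.1873 × 442.0 = 82.79 L/h
D = CL × Css × τ / F = 82.79 × 22 × 4 / 0.64 = 11380 mg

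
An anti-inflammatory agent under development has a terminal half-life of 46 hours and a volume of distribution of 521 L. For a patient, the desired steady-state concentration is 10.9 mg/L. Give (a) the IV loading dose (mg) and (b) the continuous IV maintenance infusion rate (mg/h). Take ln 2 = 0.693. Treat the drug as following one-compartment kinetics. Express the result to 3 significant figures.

LD = Vd × C = 521.0 × 10.9 = 5679 mg
CL = 0.693 × Vd / t½ = 0.693 × 521.0 / 46 = 7.849 L/h
Infusion rate = CL × Css = 7.849 × 10.9 = 85.55 mg/h

(a) 5680 mg; (b) 85.6 mg/h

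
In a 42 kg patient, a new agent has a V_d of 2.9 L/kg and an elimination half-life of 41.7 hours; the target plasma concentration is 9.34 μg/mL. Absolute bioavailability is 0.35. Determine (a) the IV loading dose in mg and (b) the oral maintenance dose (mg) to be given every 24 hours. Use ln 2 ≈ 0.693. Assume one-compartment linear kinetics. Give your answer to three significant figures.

Vd = 2.9 L/kg × 42 kg = 121.8 L
LD = Vd × C = 121.8 × 9.34 = 1138 mg
CL = 0.693 × Vd / t½ = 0.693 × 121.8 / 41.7 = 2.024 L/h
D = CL × Css × τ / F = 2.024 × 9.34 × 24 / 0.35 = 1296 mg

(a) 1140 mg; (b) 1300 mg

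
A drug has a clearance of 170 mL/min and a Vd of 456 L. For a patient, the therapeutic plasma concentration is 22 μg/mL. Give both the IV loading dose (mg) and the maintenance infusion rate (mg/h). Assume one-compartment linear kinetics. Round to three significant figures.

LD = Vd · C_target = 456.0 × 22 = 10030 mg
CL = 170 mL/min = 170 × 0.06 = 10.20 L/h
Infusion rate = 10.20 L/h × 22 mg/L = 224.4 mg/h

(a) 10000 mg; (b) 224 mg/h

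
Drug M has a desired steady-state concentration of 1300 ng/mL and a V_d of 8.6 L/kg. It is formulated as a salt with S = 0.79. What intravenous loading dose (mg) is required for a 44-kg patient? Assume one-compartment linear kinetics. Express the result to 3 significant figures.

623 mg

Vd(total) = 44 kg × 8.6 L/kg = 378.4 L
C = 1300 ng/mL = 1.300 mg/L
The loading dose fills Vd to the target concentration.
LD = Vd × C / S = 378.4 × 1.300 / 0.79 = 622.7 mg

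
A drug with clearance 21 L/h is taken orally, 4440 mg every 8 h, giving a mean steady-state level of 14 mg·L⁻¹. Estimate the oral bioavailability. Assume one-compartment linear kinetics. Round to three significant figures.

F·D/τ = CL·Css at steady state → F = CL·Css·τ / D.
F = 21 × 14 × 8 / 4440 = 0.530

0.530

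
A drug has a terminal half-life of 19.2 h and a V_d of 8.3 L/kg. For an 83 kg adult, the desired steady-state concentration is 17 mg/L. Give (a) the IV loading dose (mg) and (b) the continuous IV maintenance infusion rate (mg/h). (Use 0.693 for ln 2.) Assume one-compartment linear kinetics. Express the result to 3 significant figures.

Total Vd = 8.3 × 83 = 688.9 L
LD = Vd × C = 688.9 × 17 = 11710 mg
CL = 0.693 × Vd / t½ = 0.693 × 688.9 / 19.2 = 24.86 L/h
Infusion rate = CL × Css = 24.86 × 17 = 422.6 mg/h

(a) 11700 mg; (b) 423 mg/h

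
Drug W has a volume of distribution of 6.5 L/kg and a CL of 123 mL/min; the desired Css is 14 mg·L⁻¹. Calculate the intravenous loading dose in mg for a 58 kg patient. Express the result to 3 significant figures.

5280 mg

Vd(total) = 58 kg × 6.5 L/kg = 377.0 L
Loading dose depends on Vd (not clearance): it fills the distribution volume.
LD = Vd × C = 377.0 × 14.00 = 5278 mg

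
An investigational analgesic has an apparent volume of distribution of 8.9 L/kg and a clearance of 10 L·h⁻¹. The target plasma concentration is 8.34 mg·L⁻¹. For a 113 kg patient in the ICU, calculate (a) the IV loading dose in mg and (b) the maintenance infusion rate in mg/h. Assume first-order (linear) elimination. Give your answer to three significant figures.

Vd = 8.9 L/kg × 113 kg = 1006 L
Loading: fill Vd to C_target → 1006 L × 8.34 mg/L = 8390 mg
Maintenance: replace elimination → rate = CL × Css = 10.00 × 8.34 = 83.40 mg/h

(a) 8390 mg; (b) 83.4 mg/h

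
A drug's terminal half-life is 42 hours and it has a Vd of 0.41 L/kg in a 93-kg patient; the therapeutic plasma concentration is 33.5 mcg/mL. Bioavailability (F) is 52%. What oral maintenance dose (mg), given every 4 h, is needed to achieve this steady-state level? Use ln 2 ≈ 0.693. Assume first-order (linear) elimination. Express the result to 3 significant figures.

162 mg

Total Vd = 0.41 × 93 = 38.13 L
CL = 0.693 × Vd / t½ = 0.693 × 38.13 / 42 = 0.6291 L/h
D = CL × Css × τ / F = 0.6291 × 33.5 × 4 / 0.52 = 162.1 mg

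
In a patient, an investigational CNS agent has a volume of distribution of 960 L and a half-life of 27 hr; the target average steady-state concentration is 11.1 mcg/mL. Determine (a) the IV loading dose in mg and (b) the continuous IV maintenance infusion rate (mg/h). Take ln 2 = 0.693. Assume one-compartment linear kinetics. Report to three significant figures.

(a) 10700 mg; (b) 274 mg/h

LD = Vd × C = 960.0 × 11.1 = 10660 mg
CL = 0.693 × Vd / t½ = 0.693 × 960.0 / 27 = 24.64 L/h
Infusion rate = CL × Css = 24.64 × 11.1 = 273.5 mg/h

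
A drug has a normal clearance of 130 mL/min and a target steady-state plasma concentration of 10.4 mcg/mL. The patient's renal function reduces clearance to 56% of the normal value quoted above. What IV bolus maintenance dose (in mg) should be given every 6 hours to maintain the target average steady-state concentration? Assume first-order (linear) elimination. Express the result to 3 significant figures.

Convert clearance: 130 mL/min × 60 min/h ÷ 1000 mL/L = 7.800 L/h
Patient clearance = 0.56 × 7.800 = 4.368 L/h
D = CL × Css × τ = 4.368 × 10.4 × 6 = 272.6 mg

273 mg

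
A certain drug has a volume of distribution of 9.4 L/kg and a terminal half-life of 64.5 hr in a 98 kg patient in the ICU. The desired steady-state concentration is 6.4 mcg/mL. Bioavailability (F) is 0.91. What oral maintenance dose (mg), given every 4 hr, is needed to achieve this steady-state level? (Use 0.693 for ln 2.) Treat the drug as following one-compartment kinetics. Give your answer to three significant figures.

Total Vd = 9.4 × 98 = 921.2 L
CL = ln 2 · Vd / t½ = 0.693 × 921.2 / 64.5 = 9.898 L/h
D = CL × Css × τ / F = 9.898 × 6.4 × 4 / 0.91 = 278.4 mg

278 mg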